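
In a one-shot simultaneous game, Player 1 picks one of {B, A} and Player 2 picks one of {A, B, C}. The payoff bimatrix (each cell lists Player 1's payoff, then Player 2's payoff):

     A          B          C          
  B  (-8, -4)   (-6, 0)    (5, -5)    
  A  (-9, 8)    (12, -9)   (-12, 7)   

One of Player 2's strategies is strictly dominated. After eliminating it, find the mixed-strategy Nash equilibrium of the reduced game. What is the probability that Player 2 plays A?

Player 2's strategy C is strictly dominated by A: -4 > -5 and 8 > 7. Eliminate C.
Player 1's indifference between B and A determines Player 2's mixing probability q:
  Player 1's payoff from B: q·(-8) + (1−q)·(-6) = -2q - 6
  Player 1's payoff from A: q·(-9) + (1−q)·12 = -21q + 12
  -2q - 6 = -21q + 12  ⇒  19q = 18  ⇒  q = 18/19.

q = 18/19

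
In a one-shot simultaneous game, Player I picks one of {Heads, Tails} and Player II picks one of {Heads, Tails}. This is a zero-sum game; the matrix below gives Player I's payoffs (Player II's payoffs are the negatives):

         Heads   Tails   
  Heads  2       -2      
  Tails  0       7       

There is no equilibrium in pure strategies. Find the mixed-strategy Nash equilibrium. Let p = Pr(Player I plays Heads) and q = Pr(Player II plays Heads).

p = 7/11, q = 9/11

Player II's indifference between Heads and Tails determines Player I's mixing probability p:
  Player II's payoff to Heads: p·(-2) + (1−p)·0 = -2p
  Player II's payoff to Tails: p·2 + (1−p)·(-7) = 9p - 7
  -2p = 9p - 7  ⇒  -11p = -7  ⇒  p = 7/11.
Set Player I's expected payoff from Heads equal to that from Tails:
  Player I's payoff from Heads: q·2 + (1−q)·(-2) = 4q - 2
  Player I's payoff from Tails: q·0 + (1−q)·7 = -7q + 7
  4q - 2 = -7q + 7  ⇒  11q = 9  ⇒  q = 9/11.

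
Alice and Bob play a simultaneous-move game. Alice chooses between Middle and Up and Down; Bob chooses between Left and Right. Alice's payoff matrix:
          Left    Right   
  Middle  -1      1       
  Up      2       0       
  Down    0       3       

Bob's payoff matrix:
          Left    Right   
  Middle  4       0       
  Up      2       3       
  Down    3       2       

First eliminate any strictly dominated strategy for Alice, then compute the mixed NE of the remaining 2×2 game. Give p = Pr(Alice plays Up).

Alice's strategy Middle is strictly dominated by Down: 0 > -1 and 3 > 1. Eliminate Middle.
In a mixed equilibrium Bob is indifferent between Left and Right; this condition fixes p.
  Bob's payoff from Left: p·2 + (1−p)·3 = -p + 3
  Bob's payoff from Right: p·3 + (1−p)·2 = p + 2
  -p + 3 = p + 2  ⇒  -2p = -1  ⇒  p = 1/2.

p = 1/2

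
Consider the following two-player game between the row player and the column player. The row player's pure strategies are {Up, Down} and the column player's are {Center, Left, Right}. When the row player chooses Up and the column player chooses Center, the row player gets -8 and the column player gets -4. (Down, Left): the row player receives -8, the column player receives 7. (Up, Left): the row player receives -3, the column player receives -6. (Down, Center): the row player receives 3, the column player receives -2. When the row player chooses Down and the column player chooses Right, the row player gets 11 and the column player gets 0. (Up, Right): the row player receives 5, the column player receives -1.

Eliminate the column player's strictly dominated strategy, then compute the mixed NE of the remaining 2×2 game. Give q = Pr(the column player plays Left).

q = 6/11

The column player's strategy Center is strictly dominated by Right: -1 > -4 and 0 > -2. Eliminate Center.
Set the row player's expected payoff from Up equal to that from Down:
  the row player's payoff from Up: q·(-3) + (1−q)·5 = -8q + 5
  the row player's payoff from Down: q·(-8) + (1−q)·11 = -19q + 11
  -8q + 5 = -19q + 11  ⇒  11q = 6  ⇒  q = 6/11.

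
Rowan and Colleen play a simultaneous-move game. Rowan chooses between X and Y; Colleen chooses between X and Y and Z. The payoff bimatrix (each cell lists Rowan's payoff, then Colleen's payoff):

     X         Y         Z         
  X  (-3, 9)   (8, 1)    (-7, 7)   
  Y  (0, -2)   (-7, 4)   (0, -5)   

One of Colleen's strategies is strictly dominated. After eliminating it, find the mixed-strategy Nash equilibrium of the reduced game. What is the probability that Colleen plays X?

q = 5/6

Colleen's strategy Z is strictly dominated by X: 9 > 7 and -2 > -5. Eliminate Z.
Rowan's indifference between X and Y determines Colleen's mixing probability q:
  Rowan's expected payoff from X: q·(-3) + (1−q)·8 = -11q + 8
  Rowan's expected payoff from Y: q·0 + (1−q)·(-7) = 7q - 7
  -11q + 8 = 7q - 7  ⇒  -18q = -15  ⇒  q = 5/6.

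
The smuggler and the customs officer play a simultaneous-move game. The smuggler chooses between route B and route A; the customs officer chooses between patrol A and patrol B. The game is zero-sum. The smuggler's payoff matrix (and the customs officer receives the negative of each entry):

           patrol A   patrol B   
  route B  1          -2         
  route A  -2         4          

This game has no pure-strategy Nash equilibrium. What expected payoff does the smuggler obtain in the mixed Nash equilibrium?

0

For the smuggler to be willing to mix, the smuggler must be indifferent between route B and route A, which pins down the customs officer's mix.
  the smuggler's expected payoff from route B: q·1 + (1−q)·(-2) = 3q - 2
  the smuggler's expected payoff from route A: q·(-2) + (1−q)·4 = -6q + 4
  3q - 2 = -6q + 4  ⇒  9q = 6  ⇒  q = 2/3.
At equilibrium the smuggler is indifferent across rows, so the smuggler's payoff equals the payoff from route B: (2/3)·1 + (1/3)·(-2) = 0.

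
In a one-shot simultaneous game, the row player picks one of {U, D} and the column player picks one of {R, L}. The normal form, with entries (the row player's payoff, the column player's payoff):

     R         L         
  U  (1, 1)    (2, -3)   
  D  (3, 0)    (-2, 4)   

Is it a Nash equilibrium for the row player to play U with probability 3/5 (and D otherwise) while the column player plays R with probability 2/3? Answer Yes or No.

Given the row player's mix p = 3/5, the column player's payoff from R is 3/5 but from L is -1/5. The column player strictly prefers R, so the column player would not mix.
So the proposed profile is not a Nash equilibrium.

No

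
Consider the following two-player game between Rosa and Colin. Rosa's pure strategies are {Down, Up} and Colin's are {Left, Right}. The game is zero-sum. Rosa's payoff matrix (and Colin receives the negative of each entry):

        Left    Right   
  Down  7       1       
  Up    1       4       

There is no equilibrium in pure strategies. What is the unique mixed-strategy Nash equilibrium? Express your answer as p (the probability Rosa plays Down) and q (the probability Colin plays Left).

For Colin to be willing to mix, Colin must be indifferent between Left and Right, which pins down Rosa's mix.
  Colin's payoff from Left: p·(-7) + (1−p)·(-1) = -6p - 1
  Colin's payoff from Right: p·(-1) + (1−p)·(-4) = 3p - 4
  -6p - 1 = 3p - 4  ⇒  -9p = -3  ⇒  p = 1/3.
In a mixed equilibrium Rosa is indifferent between Down and Up; this condition fixes q.
  Rosa's payoff from Down: q·7 + (1−q)·1 = 6q + 1
  Rosa's payoff from Up: q·1 + (1−q)·4 = -3q + 4
  6q + 1 = -3q + 4  ⇒  9q = 3  ⇒  q = 1/3.

p = 1/3, q = 1/3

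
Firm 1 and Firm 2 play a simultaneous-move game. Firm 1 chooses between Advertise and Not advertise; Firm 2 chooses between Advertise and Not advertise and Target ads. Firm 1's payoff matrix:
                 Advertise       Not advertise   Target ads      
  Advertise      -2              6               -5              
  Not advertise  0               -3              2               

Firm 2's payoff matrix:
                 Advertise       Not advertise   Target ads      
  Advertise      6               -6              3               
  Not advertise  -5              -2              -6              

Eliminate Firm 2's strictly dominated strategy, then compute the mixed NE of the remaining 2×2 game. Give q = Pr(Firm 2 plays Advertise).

Firm 2's strategy Target ads is strictly dominated by Advertise: 6 > 3 and -5 > -6. Eliminate Target ads.
Set Firm 1's expected payoff from Advertise equal to that from Not advertise:
  Firm 1's payoff from Advertise: q·(-2) + (1−q)·6 = -8q + 6
  Firm 1's payoff from Not advertise: q·0 + (1−q)·(-3) = 3q - 3
  -8q + 6 = 3q - 3  ⇒  -11q = -9  ⇒  q = 9/11.

q = 9/11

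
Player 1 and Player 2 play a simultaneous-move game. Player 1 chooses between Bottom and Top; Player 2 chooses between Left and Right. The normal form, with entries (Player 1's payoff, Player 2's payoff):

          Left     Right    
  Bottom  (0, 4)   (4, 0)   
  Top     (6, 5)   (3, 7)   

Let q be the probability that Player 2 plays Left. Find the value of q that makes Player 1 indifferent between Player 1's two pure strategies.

In a mixed equilibrium Player 1 is indifferent between Bottom and Top; this condition fixes q.
  Player 1's payoff to Bottom: q·0 + (1−q)·4 = -4q + 4
  Player 1's payoff to Top: q·6 + (1−q)·3 = 3q + 3
  -4q + 4 = 3q + 3  ⇒  -7q = -1  ⇒  q = 1/7.

q = 1/7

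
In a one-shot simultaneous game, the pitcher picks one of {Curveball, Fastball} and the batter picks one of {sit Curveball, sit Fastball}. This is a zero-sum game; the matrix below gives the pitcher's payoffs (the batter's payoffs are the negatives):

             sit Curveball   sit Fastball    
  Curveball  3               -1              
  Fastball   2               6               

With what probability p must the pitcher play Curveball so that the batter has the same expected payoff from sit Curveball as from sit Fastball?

For the batter to be willing to mix, the batter must be indifferent between sit Curveball and sit Fastball, which pins down the pitcher's mix.
  the batter's expected payoff from sit Curveball: p·(-3) + (1−p)·(-2) = -p - 2
  the batter's expected payoff from sit Fastball: p·1 + (1−p)·(-6) = 7p - 6
  -p - 2 = 7p - 6  ⇒  -8p = -4  ⇒  p = 1/2.

p = 1/2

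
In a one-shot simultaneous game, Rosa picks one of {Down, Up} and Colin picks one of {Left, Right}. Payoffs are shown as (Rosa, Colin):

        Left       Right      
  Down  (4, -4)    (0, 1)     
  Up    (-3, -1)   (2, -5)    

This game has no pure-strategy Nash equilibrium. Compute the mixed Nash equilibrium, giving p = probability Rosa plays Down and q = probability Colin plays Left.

p = 4/9, q = 2/9

In a mixed equilibrium Colin is indifferent between Left and Right; this condition fixes p.
  Colin's payoff from Left: p·(-4) + (1−p)·(-1) = -3p - 1
  Colin's payoff from Right: p·1 + (1−p)·(-5) = 6p - 5
  -3p - 1 = 6p - 5  ⇒  -9p = -4  ⇒  p = 4/9.
Colin's mix must leave Rosa indifferent between Down and Up.
  Rosa's payoff to Down: q·4 + (1−q)·0 = 4q
  Rosa's payoff to Up: q·(-3) + (1−q)·2 = -5q + 2
  4q = -5q + 2  ⇒  9q = 2  ⇒  q = 2/9.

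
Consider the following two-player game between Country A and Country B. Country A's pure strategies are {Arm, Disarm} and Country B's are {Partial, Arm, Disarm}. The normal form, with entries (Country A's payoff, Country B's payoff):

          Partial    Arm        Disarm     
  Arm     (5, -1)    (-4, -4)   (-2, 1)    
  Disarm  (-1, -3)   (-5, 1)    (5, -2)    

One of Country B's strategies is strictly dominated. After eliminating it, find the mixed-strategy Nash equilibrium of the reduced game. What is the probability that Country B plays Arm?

q = 7/8

Country B's strategy Partial is strictly dominated by Disarm: 1 > -1 and -2 > -3. Eliminate Partial.
Country B's mix must leave Country A indifferent between Arm and Disarm.
  Country A's payoff from Arm: q·(-4) + (1−q)·(-2) = -2q - 2
  Country A's payoff from Disarm: q·(-5) + (1−q)·5 = -10q + 5
  -2q - 2 = -10q + 5  ⇒  8q = 7  ⇒  q = 7/8.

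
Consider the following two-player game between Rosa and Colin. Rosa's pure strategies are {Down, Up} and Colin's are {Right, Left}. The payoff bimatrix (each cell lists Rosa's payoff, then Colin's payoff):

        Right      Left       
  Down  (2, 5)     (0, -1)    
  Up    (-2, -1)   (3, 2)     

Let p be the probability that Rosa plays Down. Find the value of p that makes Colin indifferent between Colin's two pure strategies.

Colin's indifference between Right and Left determines Rosa's mixing probability p:
  Colin's expected payoff from Right: p·5 + (1−p)·(-1) = 6p - 1
  Colin's expected payoff from Left: p·(-1) + (1−p)·2 = -3p + 2
  6p - 1 = -3p + 2  ⇒  9p = 3  ⇒  p = 1/3.

p = 1/3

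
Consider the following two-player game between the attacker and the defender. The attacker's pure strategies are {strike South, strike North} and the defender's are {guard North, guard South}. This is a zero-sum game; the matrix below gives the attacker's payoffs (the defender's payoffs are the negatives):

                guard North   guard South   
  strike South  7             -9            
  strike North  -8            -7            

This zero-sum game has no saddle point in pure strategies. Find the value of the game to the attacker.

v = -121/17

In a mixed equilibrium the attacker is indifferent between strike South and strike North; this condition fixes q.
  the attacker's payoff to strike South: q·7 + (1−q)·(-9) = 16q - 9
  the attacker's payoff to strike North: q·(-8) + (1−q)·(-7) = -q - 7
  16q - 9 = -q - 7  ⇒  17q = 2  ⇒  q = 2/17.
The value is the attacker's expected payoff against this mix (using strike South): (2/17)·7 + (15/17)·(-9) = -121/17.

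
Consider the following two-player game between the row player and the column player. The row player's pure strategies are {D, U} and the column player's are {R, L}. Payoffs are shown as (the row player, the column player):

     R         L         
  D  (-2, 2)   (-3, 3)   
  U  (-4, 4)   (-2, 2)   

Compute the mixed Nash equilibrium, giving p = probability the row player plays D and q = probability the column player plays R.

In a mixed equilibrium the column player is indifferent between R and L; this condition fixes p.
  the column player's payoff to R: p·2 + (1−p)·4 = -2p + 4
  the column player's payoff to L: p·3 + (1−p)·2 = p + 2
  -2p + 4 = p + 2  ⇒  -3p = -2  ⇒  p = 2/3.
The column player's mix must leave the row player indifferent between D and U.
  the row player's payoff from D: q·(-2) + (1−q)·(-3) = q - 3
  the row player's payoff from U: q·(-4) + (1−q)·(-2) = -2q - 2
  q - 3 = -2q - 2  ⇒  3q = 1  ⇒  q = 1/3.

p = 2/3, q = 1/3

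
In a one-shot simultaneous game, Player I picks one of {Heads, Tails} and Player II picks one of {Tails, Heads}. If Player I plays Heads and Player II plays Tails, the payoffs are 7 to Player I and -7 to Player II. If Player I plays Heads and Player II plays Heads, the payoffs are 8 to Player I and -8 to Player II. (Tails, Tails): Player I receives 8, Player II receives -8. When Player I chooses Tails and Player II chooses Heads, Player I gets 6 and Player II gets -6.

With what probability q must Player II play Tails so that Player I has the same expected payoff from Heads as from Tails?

q = 2/3

In a mixed equilibrium Player I is indifferent between Heads and Tails; this condition fixes q.
  Player I's payoff from Heads: q·7 + (1−q)·8 = -q + 8
  Player I's payoff from Tails: q·8 + (1−q)·6 = 2q + 6
  -q + 8 = 2q + 6  ⇒  -3q = -2  ⇒  q = 2/3.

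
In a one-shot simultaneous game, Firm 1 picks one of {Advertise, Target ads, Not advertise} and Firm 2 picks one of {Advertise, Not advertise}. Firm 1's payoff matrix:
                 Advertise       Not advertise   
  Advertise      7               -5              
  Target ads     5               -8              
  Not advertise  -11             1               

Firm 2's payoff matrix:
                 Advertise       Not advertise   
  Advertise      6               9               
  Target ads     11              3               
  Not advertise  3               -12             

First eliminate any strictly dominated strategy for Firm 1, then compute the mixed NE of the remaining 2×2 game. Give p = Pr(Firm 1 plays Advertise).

Firm 1's strategy Target ads is strictly dominated by Advertise: 7 > 5 and -5 > -8. Eliminate Target ads.
Firm 2's indifference between Advertise and Not advertise determines Firm 1's mixing probability p:
  Firm 2's expected payoff from Advertise: p·6 + (1−p)·3 = 3p + 3
  Firm 2's expected payoff from Not advertise: p·9 + (1−p)·(-12) = 21p - 12
  3p + 3 = 21p - 12  ⇒  -18p = -15  ⇒  p = 5/6.

p = 5/6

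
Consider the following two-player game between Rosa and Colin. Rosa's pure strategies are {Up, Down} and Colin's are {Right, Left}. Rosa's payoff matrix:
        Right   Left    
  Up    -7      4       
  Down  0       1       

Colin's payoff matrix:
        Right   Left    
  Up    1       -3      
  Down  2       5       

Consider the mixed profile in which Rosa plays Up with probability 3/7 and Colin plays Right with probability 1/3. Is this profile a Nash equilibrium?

No

Given Colin's mix q = 1/3, Rosa's payoff from Up is 1/3 but from Down is 2/3. Rosa strictly prefers Down, so Rosa would not mix.
So the proposed profile is not a Nash equilibrium.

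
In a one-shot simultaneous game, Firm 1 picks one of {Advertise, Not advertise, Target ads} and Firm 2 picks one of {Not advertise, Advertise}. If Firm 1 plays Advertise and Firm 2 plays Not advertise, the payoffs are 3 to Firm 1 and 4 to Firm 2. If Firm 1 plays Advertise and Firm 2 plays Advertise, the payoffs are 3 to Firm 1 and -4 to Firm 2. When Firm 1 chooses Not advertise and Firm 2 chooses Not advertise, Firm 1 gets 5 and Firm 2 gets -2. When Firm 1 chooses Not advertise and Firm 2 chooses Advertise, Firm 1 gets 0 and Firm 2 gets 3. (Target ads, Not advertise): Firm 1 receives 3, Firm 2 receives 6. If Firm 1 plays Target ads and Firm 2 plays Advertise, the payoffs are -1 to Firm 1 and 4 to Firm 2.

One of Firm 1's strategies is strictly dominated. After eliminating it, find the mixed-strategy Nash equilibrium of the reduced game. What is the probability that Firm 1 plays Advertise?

p = 5/13

Firm 1's strategy Target ads is strictly dominated by Not advertise: 5 > 3 and 0 > -1. Eliminate Target ads.
Set Firm 2's expected payoff from Not advertise equal to that from Advertise:
  Firm 2's payoff to Not advertise: p·4 + (1−p)·(-2) = 6p - 2
  Firm 2's payoff to Advertise: p·(-4) + (1−p)·3 = -7p + 3
  6p - 2 = -7p + 3  ⇒  13p = 5  ⇒  p = 5/13.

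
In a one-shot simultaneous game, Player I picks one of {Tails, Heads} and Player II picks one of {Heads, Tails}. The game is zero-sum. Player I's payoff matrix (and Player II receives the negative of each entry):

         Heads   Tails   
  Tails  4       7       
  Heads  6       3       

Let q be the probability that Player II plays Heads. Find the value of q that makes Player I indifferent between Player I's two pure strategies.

Player I's indifference between Tails and Heads determines Player II's mixing probability q:
  Player I's payoff from Tails: q·4 + (1−q)·7 = -3q + 7
  Player I's payoff from Heads: q·6 + (1−q)·3 = 3q + 3
  -3q + 7 = 3q + 3  ⇒  -6q = -4  ⇒  q = 2/3.

q = 2/3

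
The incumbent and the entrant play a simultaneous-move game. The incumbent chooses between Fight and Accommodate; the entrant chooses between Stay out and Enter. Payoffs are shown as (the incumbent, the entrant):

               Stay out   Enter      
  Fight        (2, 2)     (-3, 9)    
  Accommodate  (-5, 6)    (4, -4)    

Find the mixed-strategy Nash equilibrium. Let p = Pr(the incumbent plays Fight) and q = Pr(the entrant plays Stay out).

p = 10/17, q = 1/2

For the entrant to be willing to mix, the entrant must be indifferent between Stay out and Enter, which pins down the incumbent's mix.
  the entrant's payoff from Stay out: p·2 + (1−p)·6 = -4p + 6
  the entrant's payoff from Enter: p·9 + (1−p)·(-4) = 13p - 4
  -4p + 6 = 13p - 4  ⇒  -17p = -10  ⇒  p = 10/17.
For the incumbent to be willing to mix, the incumbent must be indifferent between Fight and Accommodate, which pins down the entrant's mix.
  the incumbent's payoff to Fight: q·2 + (1−q)·(-3) = 5q - 3
  the incumbent's payoff to Accommodate: q·(-5) + (1−q)·4 = -9q + 4
  5q - 3 = -9q + 4  ⇒  14q = 7  ⇒  q = 1/2.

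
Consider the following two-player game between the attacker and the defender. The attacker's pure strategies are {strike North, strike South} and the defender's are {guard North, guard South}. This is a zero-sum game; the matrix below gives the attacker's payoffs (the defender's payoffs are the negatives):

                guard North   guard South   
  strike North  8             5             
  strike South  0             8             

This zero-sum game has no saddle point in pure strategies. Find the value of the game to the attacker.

v = 64/11

The defender's mix must leave the attacker indifferent between strike North and strike South.
  the attacker's expected payoff from strike North: q·8 + (1−q)·5 = 3q + 5
  the attacker's expected payoff from strike South: q·0 + (1−q)·8 = -8q + 8
  3q + 5 = -8q + 8  ⇒  11q = 3  ⇒  q = 3/11.
The value is the attacker's expected payoff against this mix (using strike North): (3/11)·8 + (8/11)·5 = 64/11.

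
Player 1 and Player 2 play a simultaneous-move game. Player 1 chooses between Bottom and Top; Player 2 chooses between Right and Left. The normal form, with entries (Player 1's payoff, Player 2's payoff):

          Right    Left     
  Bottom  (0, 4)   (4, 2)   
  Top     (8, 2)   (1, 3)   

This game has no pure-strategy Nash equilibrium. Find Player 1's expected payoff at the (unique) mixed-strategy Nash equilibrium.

32/11

In a mixed equilibrium Player 1 is indifferent between Bottom and Top; this condition fixes q.
  Player 1's expected payoff from Bottom: q·0 + (1−q)·4 = -4q + 4
  Player 1's expected payoff from Top: q·8 + (1−q)·1 = 7q + 1
  -4q + 4 = 7q + 1  ⇒  -11q = -3  ⇒  q = 3/11.
At equilibrium Player 1 is indifferent across rows, so Player 1's payoff equals the payoff from Bottom: (3/11)·0 + (8/11)·4 = 32/11.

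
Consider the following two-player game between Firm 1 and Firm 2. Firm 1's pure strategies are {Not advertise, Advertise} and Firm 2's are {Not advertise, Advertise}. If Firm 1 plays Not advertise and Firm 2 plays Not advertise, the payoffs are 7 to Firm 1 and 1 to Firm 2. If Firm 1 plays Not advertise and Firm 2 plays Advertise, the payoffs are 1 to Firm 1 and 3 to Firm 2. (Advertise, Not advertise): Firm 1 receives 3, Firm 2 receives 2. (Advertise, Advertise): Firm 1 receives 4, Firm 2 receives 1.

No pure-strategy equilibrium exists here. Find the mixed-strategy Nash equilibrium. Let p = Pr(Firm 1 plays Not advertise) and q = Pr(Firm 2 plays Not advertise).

For Firm 2 to be willing to mix, Firm 2 must be indifferent between Not advertise and Advertise, which pins down Firm 1's mix.
  Firm 2's expected payoff from Not advertise: p·1 + (1−p)·2 = -p + 2
  Firm 2's expected payoff from Advertise: p·3 + (1−p)·1 = 2p + 1
  -p + 2 = 2p + 1  ⇒  -3p = -1  ⇒  p = 1/3.
In a mixed equilibrium Firm 1 is indifferent between Not advertise and Advertise; this condition fixes q.
  Firm 1's expected payoff from Not advertise: q·7 + (1−q)·1 = 6q + 1
  Firm 1's expected payoff from Advertise: q·3 + (1−q)·4 = -q + 4
  6q + 1 = -q + 4  ⇒  7q = 3  ⇒  q = 3/7.

p = 1/3, q = 3/7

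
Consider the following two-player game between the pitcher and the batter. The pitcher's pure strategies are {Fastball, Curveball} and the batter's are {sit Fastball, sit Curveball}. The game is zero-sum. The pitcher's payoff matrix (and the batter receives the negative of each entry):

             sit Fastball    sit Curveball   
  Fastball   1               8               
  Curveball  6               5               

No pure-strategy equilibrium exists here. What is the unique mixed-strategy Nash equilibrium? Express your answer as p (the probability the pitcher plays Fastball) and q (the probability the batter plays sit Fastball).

p = 1/8, q = 3/8

The batter's indifference between sit Fastball and sit Curveball determines the pitcher's mixing probability p:
  the batter's payoff to sit Fastball: p·(-1) + (1−p)·(-6) = 5p - 6
  the batter's payoff to sit Curveball: p·(-8) + (1−p)·(-5) = -3p - 5
  5p - 6 = -3p - 5  ⇒  8p = 1  ⇒  p = 1/8.
Set the pitcher's expected payoff from Fastball equal to that from Curveball:
  the pitcher's expected payoff from Fastball: q·1 + (1−q)·8 = -7q + 8
  the pitcher's expected payoff from Curveball: q·6 + (1−q)·5 = q + 5
  -7q + 8 = q + 5  ⇒  -8q = -3  ⇒  q = 3/8.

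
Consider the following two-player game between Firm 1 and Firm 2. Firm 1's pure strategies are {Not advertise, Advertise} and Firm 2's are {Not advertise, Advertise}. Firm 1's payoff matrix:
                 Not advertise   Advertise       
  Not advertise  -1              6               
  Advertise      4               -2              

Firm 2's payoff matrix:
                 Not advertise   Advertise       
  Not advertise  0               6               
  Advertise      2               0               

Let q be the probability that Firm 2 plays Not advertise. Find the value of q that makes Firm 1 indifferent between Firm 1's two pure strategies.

For Firm 1 to be willing to mix, Firm 1 must be indifferent between Not advertise and Advertise, which pins down Firm 2's mix.
  Firm 1's payoff from Not advertise: q·(-1) + (1−q)·6 = -7q + 6
  Firm 1's payoff from Advertise: q·4 + (1−q)·(-2) = 6q - 2
  -7q + 6 = 6q - 2  ⇒  -13q = -8  ⇒  q = 8/13.

q = 8/13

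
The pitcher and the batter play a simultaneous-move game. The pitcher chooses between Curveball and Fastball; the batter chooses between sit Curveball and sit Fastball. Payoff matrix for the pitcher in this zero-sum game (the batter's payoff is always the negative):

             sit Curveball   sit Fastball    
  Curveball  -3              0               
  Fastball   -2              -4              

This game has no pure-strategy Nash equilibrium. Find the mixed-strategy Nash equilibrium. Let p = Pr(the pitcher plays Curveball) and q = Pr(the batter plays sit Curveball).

Set the batter's expected payoff from sit Curveball equal to that from sit Fastball:
  the batter's payoff to sit Curveball: p·3 + (1−p)·2 = p + 2
  the batter's payoff to sit Fastball: p·0 + (1−p)·4 = -4p + 4
  p + 2 = -4p + 4  ⇒  5p = 2  ⇒  p = 2/5.
In a mixed equilibrium the pitcher is indifferent between Curveball and Fastball; this condition fixes q.
  the pitcher's payoff from Curveball: q·(-3) + (1−q)·0 = -3q
  the pitcher's payoff from Fastball: q·(-2) + (1−q)·(-4) = 2q - 4
  -3q = 2q - 4  ⇒  -5q = -4  ⇒  q = 4/5.

p = 2/5, q = 4/5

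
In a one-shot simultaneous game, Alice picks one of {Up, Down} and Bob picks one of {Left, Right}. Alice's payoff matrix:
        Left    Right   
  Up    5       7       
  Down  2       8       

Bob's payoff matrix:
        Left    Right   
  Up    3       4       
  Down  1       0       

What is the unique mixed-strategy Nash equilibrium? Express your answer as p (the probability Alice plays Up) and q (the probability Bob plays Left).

Alice's mix must leave Bob indifferent between Left and Right.
  Bob's payoff to Left: p·3 + (1−p)·1 = 2p + 1
  Bob's payoff to Right: p·4 + (1−p)·0 = 4p
  2p + 1 = 4p  ⇒  -2p = -1  ⇒  p = 1/2.
Bob's mix must leave Alice indifferent between Up and Down.
  Alice's payoff to Up: q·5 + (1−q)·7 = -2q + 7
  Alice's payoff to Down: q·2 + (1−q)·8 = -6q + 8
  -2q + 7 = -6q + 8  ⇒  4q = 1  ⇒  q = 1/4.

p = 1/2, q = 1/4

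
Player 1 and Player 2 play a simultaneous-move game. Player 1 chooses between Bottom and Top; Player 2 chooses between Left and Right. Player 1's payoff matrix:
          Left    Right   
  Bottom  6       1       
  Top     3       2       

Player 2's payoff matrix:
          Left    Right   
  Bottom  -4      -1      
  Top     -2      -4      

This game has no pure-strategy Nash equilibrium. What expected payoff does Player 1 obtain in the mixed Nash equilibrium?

9/4

Player 1's indifference between Bottom and Top determines Player 2's mixing probability q:
  Player 1's payoff to Bottom: q·6 + (1−q)·1 = 5q + 1
  Player 1's payoff to Top: q·3 + (1−q)·2 = q + 2
  5q + 1 = q + 2  ⇒  4q = 1  ⇒  q = 1/4.
At equilibrium Player 1 is indifferent across rows, so Player 1's payoff equals the payoff from Bottom: (1/4)·6 + (3/4)·1 = 9/4.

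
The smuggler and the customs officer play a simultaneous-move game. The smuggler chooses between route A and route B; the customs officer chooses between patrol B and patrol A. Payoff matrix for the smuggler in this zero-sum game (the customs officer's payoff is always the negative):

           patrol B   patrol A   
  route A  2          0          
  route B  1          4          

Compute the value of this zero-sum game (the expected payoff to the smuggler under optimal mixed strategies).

Set the smuggler's expected payoff from route A equal to that from route B:
  the smuggler's payoff from route A: q·2 + (1−q)·0 = 2q
  the smuggler's payoff from route B: q·1 + (1−q)·4 = -3q + 4
  2q = -3q + 4  ⇒  5q = 4  ⇒  q = 4/5.
The value is the smuggler's expected payoff against this mix (using route A): (4/5)·2 + (1/5)·0 = 8/5.

v = 8/5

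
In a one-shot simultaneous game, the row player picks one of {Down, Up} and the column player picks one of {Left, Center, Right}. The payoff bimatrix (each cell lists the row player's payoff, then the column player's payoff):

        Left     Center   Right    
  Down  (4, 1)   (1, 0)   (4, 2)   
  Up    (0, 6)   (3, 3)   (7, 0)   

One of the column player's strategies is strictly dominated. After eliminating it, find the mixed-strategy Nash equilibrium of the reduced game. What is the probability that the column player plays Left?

The column player's strategy Center is strictly dominated by Left: 1 > 0 and 6 > 3. Eliminate Center.
The column player's mix must leave the row player indifferent between Down and Up.
  the row player's payoff to Down: q·4 + (1−q)·4 = 4
  the row player's payoff to Up: q·0 + (1−q)·7 = -7q + 7
  4 = -7q + 7  ⇒  7q = 3  ⇒  q = 3/7.

q = 3/7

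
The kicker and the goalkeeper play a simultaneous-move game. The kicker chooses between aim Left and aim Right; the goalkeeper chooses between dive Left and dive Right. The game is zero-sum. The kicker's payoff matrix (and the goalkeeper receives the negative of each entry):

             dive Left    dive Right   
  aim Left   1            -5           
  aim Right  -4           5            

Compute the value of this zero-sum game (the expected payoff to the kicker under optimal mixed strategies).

v = -1

Set the kicker's expected payoff from aim Left equal to that from aim Right:
  the kicker's payoff from aim Left: q·1 + (1−q)·(-5) = 6q - 5
  the kicker's payoff from aim Right: q·(-4) + (1−q)·5 = -9q + 5
  6q - 5 = -9q + 5  ⇒  15q = 10  ⇒  q = 2/3.
The value is the kicker's expected payoff against this mix (using aim Left): (2/3)·1 + (1/3)·(-5) = -1.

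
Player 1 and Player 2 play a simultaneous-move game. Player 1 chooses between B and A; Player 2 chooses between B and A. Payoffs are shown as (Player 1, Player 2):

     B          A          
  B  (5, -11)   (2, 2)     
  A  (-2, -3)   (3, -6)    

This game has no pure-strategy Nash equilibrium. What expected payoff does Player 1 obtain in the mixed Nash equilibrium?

19/8

Player 1's indifference between B and A determines Player 2's mixing probability q:
  Player 1's expected payoff from B: q·5 + (1−q)·2 = 3q + 2
  Player 1's expected payoff from A: q·(-2) + (1−q)·3 = -5q + 3
  3q + 2 = -5q + 3  ⇒  8q = 1  ⇒  q = 1/8.
At equilibrium Player 1 is indifferent across rows, so Player 1's payoff equals the payoff from B: (1/8)·5 + (7/8)·2 = 19/8.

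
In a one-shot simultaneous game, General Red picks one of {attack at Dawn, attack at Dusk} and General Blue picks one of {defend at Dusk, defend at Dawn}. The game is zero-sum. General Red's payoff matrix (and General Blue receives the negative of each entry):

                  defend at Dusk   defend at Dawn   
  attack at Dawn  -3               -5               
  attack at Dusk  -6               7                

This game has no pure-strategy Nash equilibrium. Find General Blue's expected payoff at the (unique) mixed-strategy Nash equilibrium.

General Blue's indifference between defend at Dusk and defend at Dawn determines General Red's mixing probability p:
  General Blue's expected payoff from defend at Dusk: p·3 + (1−p)·6 = -3p + 6
  General Blue's expected payoff from defend at Dawn: p·5 + (1−p)·(-7) = 12p - 7
  -3p + 6 = 12p - 7  ⇒  -15p = -13  ⇒  p = 13/15.
At equilibrium General Blue is indifferent across columns, so General Blue's payoff equals the payoff from defend at Dusk: (13/15)·3 + (2/15)·6 = 17/5.

17/5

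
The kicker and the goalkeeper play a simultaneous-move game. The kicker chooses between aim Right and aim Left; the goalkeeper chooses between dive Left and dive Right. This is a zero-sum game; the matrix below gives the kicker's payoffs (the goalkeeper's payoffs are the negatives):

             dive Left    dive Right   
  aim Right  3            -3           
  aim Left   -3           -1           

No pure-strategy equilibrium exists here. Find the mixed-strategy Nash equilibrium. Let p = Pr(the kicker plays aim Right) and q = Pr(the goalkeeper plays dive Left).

The goalkeeper's indifference between dive Left and dive Right determines the kicker's mixing probability p:
  the goalkeeper's expected payoff from dive Left: p·(-3) + (1−p)·3 = -6p + 3
  the goalkeeper's expected payoff from dive Right: p·3 + (1−p)·1 = 2p + 1
  -6p + 3 = 2p + 1  ⇒  -8p = -2  ⇒  p = 1/4.
In a mixed equilibrium the kicker is indifferent between aim Right and aim Left; this condition fixes q.
  the kicker's payoff from aim Right: q·3 + (1−q)·(-3) = 6q - 3
  the kicker's payoff from aim Left: q·(-3) + (1−q)·(-1) = -2q - 1
  6q - 3 = -2q - 1  ⇒  8q = 2  ⇒  q = 1/4.

p = 1/4, q = 1/4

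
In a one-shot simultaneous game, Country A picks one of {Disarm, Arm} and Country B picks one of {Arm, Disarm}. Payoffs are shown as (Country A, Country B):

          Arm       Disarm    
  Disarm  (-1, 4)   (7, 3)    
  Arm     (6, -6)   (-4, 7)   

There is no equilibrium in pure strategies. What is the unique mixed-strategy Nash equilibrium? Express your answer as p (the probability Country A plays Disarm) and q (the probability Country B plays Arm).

p = 13/14, q = 11/18

For Country B to be willing to mix, Country B must be indifferent between Arm and Disarm, which pins down Country A's mix.
  Country B's payoff from Arm: p·4 + (1−p)·(-6) = 10p - 6
  Country B's payoff from Disarm: p·3 + (1−p)·7 = -4p + 7
  10p - 6 = -4p + 7  ⇒  14p = 13  ⇒  p = 13/14.
Country B's mix must leave Country A indifferent between Disarm and Arm.
  Country A's payoff to Disarm: q·(-1) + (1−q)·7 = -8q + 7
  Country A's payoff to Arm: q·6 + (1−q)·(-4) = 10q - 4
  -8q + 7 = 10q - 4  ⇒  -18q = -11  ⇒  q = 11/18.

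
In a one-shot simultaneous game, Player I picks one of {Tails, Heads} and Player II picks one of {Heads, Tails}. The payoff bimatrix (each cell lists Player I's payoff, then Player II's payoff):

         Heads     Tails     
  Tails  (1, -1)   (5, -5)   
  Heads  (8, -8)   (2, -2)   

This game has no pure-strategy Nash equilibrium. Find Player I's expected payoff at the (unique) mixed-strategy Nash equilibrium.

Player II's mix must leave Player I indifferent between Tails and Heads.
  Player I's expected payoff from Tails: q·1 + (1−q)·5 = -4q + 5
  Player I's expected payoff from Heads: q·8 + (1−q)·2 = 6q + 2
  -4q + 5 = 6q + 2  ⇒  -10q = -3  ⇒  q = 3/10.
At equilibrium Player I is indifferent across rows, so Player I's payoff equals the payoff from Tails: (3/10)·1 + (7/10)·5 = 19/5.

19/5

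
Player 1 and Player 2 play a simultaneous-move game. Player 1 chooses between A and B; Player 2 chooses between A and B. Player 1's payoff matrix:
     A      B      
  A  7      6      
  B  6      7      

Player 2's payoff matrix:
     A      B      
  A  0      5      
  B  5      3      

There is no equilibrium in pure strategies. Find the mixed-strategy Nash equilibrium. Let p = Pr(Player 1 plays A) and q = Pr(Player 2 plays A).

p = 2/7, q = 1/2

Set Player 2's expected payoff from A equal to that from B:
  Player 2's payoff from A: p·0 + (1−p)·5 = -5p + 5
  Player 2's payoff from B: p·5 + (1−p)·3 = 2p + 3
  -5p + 5 = 2p + 3  ⇒  -7p = -2  ⇒  p = 2/7.
Player 2's mix must leave Player 1 indifferent between A and B.
  Player 1's payoff from A: q·7 + (1−q)·6 = q + 6
  Player 1's payoff from B: q·6 + (1−q)·7 = -q + 7
  q + 6 = -q + 7  ⇒  2q = 1  ⇒  q = 1/2.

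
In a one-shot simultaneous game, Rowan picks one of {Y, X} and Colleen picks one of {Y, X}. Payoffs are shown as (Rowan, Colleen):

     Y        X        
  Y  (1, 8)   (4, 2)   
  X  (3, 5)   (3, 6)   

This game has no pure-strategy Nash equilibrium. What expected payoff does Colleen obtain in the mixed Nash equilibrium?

For Colleen to be willing to mix, Colleen must be indifferent between Y and X, which pins down Rowan's mix.
  Colleen's payoff to Y: p·8 + (1−p)·5 = 3p + 5
  Colleen's payoff to X: p·2 + (1−p)·6 = -4p + 6
  3p + 5 = -4p + 6  ⇒  7p = 1  ⇒  p = 1/7.
At equilibrium Colleen is indifferent across columns, so Colleen's payoff equals the payoff from Y: (1/7)·8 + (6/7)·5 = 38/7.

38/7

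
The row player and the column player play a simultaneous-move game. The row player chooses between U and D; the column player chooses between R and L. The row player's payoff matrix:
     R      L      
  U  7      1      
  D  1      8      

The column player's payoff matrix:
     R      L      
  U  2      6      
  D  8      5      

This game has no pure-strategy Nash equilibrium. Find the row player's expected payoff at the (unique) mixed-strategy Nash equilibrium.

Set the row player's expected payoff from U equal to that from D:
  the row player's payoff to U: q·7 + (1−q)·1 = 6q + 1
  the row player's payoff to D: q·1 + (1−q)·8 = -7q + 8
  6q + 1 = -7q + 8  ⇒  13q = 7  ⇒  q = 7/13.
At equilibrium the row player is indifferent across rows, so the row player's payoff equals the payoff from U: (7/13)·7 + (6/13)·1 = 55/13.

55/13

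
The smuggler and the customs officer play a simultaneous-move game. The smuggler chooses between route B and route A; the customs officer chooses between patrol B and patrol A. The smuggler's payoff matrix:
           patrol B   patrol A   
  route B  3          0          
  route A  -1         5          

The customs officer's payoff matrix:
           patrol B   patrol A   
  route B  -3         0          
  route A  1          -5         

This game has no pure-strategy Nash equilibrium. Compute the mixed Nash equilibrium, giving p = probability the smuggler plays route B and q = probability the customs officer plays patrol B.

p = 2/3, q = 5/9

The customs officer's indifference between patrol B and patrol A determines the smuggler's mixing probability p:
  the customs officer's payoff to patrol B: p·(-3) + (1−p)·1 = -4p + 1
  the customs officer's payoff to patrol A: p·0 + (1−p)·(-5) = 5p - 5
  -4p + 1 = 5p - 5  ⇒  -9p = -6  ⇒  p = 2/3.
For the smuggler to be willing to mix, the smuggler must be indifferent between route B and route A, which pins down the customs officer's mix.
  the smuggler's expected payoff from route B: q·3 + (1−q)·0 = 3q
  the smuggler's expected payoff from route A: q·(-1) + (1−q)·5 = -6q + 5
  3q = -6q + 5  ⇒  9q = 5  ⇒  q = 5/9.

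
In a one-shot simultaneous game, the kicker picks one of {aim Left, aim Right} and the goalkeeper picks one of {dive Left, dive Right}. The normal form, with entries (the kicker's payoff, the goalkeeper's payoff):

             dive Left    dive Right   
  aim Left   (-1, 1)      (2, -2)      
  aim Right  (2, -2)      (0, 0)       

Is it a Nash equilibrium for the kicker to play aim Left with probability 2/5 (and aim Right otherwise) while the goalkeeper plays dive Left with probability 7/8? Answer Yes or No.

No

Given the goalkeeper's mix q = 7/8, the kicker's payoff from aim Left is -5/8 but from aim Right is 7/4. The kicker strictly prefers aim Right, so the kicker would not mix.
So the proposed profile is not a Nash equilibrium.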